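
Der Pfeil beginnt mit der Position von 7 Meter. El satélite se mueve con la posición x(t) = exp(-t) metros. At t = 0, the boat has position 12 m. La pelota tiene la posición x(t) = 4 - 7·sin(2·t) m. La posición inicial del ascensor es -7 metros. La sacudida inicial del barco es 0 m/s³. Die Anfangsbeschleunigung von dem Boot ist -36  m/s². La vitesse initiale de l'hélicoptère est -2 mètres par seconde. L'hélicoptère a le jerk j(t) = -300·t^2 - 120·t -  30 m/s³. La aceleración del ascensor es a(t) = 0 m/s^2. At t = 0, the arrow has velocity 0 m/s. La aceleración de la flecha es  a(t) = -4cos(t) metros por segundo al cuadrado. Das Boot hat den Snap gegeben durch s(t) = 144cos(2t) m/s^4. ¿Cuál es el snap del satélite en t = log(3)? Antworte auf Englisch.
To solve this, we need to take 4 derivatives of our position equation x(t) = exp(-t). The derivative of position gives velocity: v(t) = -exp(-t). The derivative of velocity gives acceleration: a(t) = exp(-t). Taking d/dt of a(t), we find j(t) = -exp(-t). The derivative of jerk gives snap: s(t) = exp(-t). Using s(t) = exp(-t) and substituting t = log(3), we find s = 1/3.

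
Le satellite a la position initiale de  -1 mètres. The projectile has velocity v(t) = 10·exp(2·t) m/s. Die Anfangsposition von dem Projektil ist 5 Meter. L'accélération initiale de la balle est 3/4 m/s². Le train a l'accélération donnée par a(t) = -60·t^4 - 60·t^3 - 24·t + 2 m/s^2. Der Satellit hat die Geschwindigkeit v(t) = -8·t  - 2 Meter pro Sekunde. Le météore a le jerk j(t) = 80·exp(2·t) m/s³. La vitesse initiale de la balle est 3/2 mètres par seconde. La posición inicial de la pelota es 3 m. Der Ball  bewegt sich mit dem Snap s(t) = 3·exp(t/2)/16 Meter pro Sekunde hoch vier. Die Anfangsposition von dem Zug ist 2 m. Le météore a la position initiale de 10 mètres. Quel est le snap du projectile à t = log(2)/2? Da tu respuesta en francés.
Pour résoudre ceci, nous devons prendre 3 dérivées de notre équation de la vitesse v(t) = 10·exp(2·t). En dérivant la vitesse, nous obtenons l'accélération: a(t) = 20·exp(2·t). En dérivant l'accélération, nous obtenons le jerk: j(t) = 40·exp(2·t). La dérivée du jerk donne le snap: s(t) = 80·exp(2·t). Nous avons le snap s(t) = 80·exp(2·t). En substituant t = log(2)/2: s(log(2)/2) = 160.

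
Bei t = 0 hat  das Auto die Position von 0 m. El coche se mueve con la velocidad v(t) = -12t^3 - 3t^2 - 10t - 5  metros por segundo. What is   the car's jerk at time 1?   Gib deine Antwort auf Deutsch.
Um dies zu lösen, müssen wir 2 Ableitungen unserer Gleichung für die Geschwindigkeit v(t) = -12·t^3 - 3·t^2 - 10·t - 5 nehmen. Durch Ableiten von der Geschwindigkeit erhalten wir die Beschleunigung: a(t) = -36·t^2 - 6·t - 10. Durch Ableiten von der Beschleunigung erhalten wir den Ruck: j(t) = -72·t - 6. Wir haben den Ruck j(t) = -72·t - 6. Durch Einsetzen von t = 1: j(1) = -78.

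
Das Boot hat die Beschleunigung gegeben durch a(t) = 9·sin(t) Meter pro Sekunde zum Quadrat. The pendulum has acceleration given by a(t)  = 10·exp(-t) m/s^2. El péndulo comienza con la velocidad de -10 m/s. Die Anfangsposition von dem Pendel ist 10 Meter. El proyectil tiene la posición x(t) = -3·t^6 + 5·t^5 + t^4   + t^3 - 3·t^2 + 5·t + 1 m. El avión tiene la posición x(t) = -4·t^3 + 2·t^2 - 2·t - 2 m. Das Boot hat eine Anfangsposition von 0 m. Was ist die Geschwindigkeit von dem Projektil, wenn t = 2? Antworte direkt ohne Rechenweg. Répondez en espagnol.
La respuesta es -139.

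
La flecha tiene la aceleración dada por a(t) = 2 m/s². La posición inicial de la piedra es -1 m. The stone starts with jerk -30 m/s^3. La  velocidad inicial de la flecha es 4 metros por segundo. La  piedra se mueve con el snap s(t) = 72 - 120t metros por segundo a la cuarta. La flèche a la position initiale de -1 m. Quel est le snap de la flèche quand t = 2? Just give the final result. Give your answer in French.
Le snap à t = 2 est s = 0.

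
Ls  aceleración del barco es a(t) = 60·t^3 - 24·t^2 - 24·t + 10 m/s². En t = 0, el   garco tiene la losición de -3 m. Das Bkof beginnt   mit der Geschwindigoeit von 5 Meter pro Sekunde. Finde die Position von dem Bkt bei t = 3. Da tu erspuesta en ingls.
We must find the antiderivative of our acceleration equation a(t) = 60·t^3 - 24·t^2 - 24·t + 10 2 times. The antiderivative of acceleration, with v(0) = 5, gives velocity: v(t) = 15·t^4 - 8·t^3 - 12·t^2 + 10·t + 5. Finding the antiderivative of v(t) and using x(0) = -3: x(t) = 3·t^5 - 2·t^4 - 4·t^3 + 5·t^2 + 5·t - 3. From the given position equation x(t) = 3·t^5 - 2·t^4 - 4·t^3 + 5·t^2 + 5·t - 3, we substitute t = 3 to get x = 516.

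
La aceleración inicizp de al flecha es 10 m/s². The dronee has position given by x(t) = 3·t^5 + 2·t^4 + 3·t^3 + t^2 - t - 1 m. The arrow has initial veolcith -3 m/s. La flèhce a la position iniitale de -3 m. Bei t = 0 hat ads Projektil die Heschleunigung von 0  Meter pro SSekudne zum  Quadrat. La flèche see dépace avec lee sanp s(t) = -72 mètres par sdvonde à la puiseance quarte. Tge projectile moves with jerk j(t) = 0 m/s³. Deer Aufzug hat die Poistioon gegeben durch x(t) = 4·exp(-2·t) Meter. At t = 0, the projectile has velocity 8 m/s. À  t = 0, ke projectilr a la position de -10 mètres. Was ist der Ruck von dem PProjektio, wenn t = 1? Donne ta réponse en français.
En utilisant j(t) = 0 et en substituant t = 1, nous trouvons j = 0.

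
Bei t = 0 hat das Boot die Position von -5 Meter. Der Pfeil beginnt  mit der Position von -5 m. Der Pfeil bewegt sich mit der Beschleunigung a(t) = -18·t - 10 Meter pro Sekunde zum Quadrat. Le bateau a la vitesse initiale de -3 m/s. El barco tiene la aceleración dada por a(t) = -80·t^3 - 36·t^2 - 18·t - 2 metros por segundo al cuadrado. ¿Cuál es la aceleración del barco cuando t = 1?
Tenemos la aceleración a(t) = -80·t^3 - 36·t^2 - 18·t - 2. Sustituyendo t = 1: a(1) = -136.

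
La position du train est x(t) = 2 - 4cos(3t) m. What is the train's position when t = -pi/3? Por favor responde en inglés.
Using x(t) = 2 - 4·cos(3·t) and substituting t = -pi/3, we find x = 6.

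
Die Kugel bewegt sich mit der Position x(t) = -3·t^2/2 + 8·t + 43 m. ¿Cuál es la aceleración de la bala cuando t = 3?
Debemos derivar nuestra ecuación de la posición x(t) = -3·t^2/2 + 8·t + 43 2 veces. La derivada de la posición da la velocidad: v(t) = 8 - 3·t. La derivada de la velocidad da la aceleración: a(t) = -3. De la ecuación de la aceleración a(t) = -3, sustituimos t = 3 para obtener a = -3.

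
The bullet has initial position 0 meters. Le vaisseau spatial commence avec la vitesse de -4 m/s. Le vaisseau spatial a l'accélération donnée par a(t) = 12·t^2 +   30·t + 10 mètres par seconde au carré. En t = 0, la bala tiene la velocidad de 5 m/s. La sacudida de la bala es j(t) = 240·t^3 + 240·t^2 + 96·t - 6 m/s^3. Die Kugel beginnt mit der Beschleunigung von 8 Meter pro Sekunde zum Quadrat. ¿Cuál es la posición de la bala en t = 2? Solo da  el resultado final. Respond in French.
x(2) = 338.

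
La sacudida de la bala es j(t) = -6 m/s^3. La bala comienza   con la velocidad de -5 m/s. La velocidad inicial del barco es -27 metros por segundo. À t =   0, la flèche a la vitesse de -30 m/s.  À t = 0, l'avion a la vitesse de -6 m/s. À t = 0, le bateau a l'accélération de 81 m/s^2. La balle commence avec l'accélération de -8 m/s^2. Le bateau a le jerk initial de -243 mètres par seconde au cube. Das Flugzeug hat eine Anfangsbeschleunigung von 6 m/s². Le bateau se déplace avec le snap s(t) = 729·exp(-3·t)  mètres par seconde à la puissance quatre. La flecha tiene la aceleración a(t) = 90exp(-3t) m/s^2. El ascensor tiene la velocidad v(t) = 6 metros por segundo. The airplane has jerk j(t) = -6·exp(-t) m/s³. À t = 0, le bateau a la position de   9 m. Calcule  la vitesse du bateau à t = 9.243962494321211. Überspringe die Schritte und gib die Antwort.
La réponse est -2.44094535776323E-11.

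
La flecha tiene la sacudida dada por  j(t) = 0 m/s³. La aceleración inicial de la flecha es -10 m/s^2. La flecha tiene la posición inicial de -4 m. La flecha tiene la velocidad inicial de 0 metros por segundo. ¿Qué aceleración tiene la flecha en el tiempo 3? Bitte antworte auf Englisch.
Starting from jerk j(t) = 0, we take 1 antiderivative. Integrating jerk and using the initial condition a(0) = -10, we get a(t) = -10. We have acceleration a(t) = -10. Substituting t = 3: a(3) = -10.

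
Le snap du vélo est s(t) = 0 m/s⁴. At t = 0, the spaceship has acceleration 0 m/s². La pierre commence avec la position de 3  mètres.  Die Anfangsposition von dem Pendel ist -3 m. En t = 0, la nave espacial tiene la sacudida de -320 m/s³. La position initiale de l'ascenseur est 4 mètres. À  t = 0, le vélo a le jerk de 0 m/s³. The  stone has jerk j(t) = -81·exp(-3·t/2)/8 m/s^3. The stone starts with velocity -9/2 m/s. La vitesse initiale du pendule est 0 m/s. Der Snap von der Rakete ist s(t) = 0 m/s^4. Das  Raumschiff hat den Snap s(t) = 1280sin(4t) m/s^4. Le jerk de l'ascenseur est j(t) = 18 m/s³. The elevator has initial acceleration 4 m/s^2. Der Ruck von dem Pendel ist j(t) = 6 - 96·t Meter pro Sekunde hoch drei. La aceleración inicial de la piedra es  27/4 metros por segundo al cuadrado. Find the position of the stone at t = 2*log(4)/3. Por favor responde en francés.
Nous devons trouver la primitive de notre équation du jerk j(t) = -81·exp(-3·t/2)/8 3 fois. La primitive du jerk, avec a(0) = 27/4, donne l'accélération: a(t) = 27·exp(-3·t/2)/4. En intégrant l'accélération et en utilisant la condition initiale v(0) = -9/2, nous obtenons v(t) = -9·exp(-3·t/2)/2. En intégrant la vitesse et en utilisant la condition initiale x(0) = 3, nous obtenons x(t) = 3·exp(-3·t/2). De l'équation de la position x(t) = 3·exp(-3·t/2), nous substituons t = 2*log(4)/3 pour obtenir x = 3/4.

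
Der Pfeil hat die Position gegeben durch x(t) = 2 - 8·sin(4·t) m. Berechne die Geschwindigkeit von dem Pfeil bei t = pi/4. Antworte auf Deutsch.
Um dies zu lösen, müssen wir 1 Ableitung unserer Gleichung für die Position x(t) = 2 - 8·sin(4·t) nehmen. Die Ableitung von der Position ergibt die Geschwindigkeit: v(t) = -32·cos(4·t). Mit v(t) = -32·cos(4·t) und Einsetzen von t = pi/4, finden wir v = 32.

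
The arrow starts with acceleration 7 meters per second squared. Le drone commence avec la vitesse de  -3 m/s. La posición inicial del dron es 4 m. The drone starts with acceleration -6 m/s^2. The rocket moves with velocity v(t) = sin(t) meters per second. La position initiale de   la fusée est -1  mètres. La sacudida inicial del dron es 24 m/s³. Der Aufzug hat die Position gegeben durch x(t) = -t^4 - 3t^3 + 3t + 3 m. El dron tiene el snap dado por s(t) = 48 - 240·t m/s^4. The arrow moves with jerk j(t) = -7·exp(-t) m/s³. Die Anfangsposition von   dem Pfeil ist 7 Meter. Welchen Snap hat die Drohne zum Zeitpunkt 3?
Mit s(t) = 48 - 240·t und Einsetzen von t = 3, finden wir s = -672.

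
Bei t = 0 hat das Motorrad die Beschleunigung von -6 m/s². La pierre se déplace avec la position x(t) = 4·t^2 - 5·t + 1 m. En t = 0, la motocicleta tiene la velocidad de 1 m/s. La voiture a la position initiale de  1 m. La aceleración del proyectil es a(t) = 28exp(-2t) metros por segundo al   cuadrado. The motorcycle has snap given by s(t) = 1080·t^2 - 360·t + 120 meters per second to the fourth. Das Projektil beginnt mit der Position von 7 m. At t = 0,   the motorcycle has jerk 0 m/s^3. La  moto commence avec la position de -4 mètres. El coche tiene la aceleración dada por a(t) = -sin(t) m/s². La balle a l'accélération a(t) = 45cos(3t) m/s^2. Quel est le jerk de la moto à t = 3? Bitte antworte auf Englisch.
To solve this, we need to take 1 antiderivative of our snap equation s(t) = 1080·t^2 - 360·t + 120. The antiderivative of snap is jerk. Using j(0) = 0, we get j(t) = 60·t·(6·t^2 - 3·t + 2). Using j(t) = 60·t·(6·t^2 - 3·t + 2) and substituting t = 3, we find j = 8460.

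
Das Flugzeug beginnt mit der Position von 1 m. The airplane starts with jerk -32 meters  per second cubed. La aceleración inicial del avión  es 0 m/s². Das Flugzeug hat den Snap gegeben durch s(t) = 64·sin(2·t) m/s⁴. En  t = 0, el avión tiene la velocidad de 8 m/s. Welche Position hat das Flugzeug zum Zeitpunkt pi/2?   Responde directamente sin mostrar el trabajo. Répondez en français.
x(pi/2) = 1.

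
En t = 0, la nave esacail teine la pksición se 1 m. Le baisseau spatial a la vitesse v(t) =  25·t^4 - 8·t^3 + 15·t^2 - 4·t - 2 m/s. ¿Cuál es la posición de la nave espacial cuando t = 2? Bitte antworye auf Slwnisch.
Necesitamos integrar nuestra ecuación de la velocidad v(t) = 25·t^4 - 8·t^3 + 15·t^2 - 4·t - 2 1 vez. La integral de la velocidad, con x(0) = 1, da la posición: x(t) = 5·t^5 - 2·t^4 + 5·t^3 - 2·t^2 - 2·t + 1. Usando x(t) = 5·t^5 - 2·t^4 + 5·t^3 - 2·t^2 - 2·t + 1 y sustituyendo t = 2, encontramos x = 157.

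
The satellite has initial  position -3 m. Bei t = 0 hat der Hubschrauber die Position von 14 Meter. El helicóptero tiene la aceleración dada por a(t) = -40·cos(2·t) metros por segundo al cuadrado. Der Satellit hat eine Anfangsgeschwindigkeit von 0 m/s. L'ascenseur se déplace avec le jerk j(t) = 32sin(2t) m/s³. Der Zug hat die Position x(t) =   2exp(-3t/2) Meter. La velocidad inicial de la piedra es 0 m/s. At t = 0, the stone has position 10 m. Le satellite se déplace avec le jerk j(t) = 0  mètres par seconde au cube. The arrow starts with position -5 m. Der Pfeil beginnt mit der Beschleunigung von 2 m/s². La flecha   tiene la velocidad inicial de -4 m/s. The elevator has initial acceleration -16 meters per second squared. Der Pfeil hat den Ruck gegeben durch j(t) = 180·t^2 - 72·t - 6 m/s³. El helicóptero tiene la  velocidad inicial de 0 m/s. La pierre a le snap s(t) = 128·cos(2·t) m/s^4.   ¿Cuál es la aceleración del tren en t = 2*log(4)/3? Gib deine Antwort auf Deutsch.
Um dies zu lösen, müssen wir 2 Ableitungen unserer Gleichung für die Position x(t) = 2·exp(-3·t/2) nehmen. Durch Ableiten von der Position erhalten wir die Geschwindigkeit: v(t) = -3·exp(-3·t/2). Mit d/dt von v(t) finden wir a(t) = 9·exp(-3·t/2)/2. Aus der Gleichung für die Beschleunigung a(t) = 9·exp(-3·t/2)/2, setzen wir t = 2*log(4)/3 ein und erhalten a = 9/8.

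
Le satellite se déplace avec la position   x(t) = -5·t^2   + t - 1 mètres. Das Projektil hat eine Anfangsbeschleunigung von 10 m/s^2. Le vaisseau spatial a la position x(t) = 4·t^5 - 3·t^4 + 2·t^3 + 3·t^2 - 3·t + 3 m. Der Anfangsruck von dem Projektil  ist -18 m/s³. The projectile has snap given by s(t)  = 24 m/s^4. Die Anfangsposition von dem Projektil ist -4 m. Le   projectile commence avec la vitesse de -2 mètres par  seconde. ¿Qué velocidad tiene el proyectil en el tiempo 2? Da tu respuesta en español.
Debemos encontrar la integral de nuestra ecuación del snap s(t) = 24 3 veces. La integral del snap es la sacudida. Usando j(0) = -18, obtenemos j(t) = 24·t - 18. La antiderivada de la sacudida es la aceleración. Usando a(0) = 10, obtenemos a(t) = 12·t^2 - 18·t + 10. Integrando la aceleración y usando la condición inicial v(0) = -2, obtenemos v(t) = 4·t^3 - 9·t^2 + 10·t - 2. Tenemos la velocidad v(t) = 4·t^3 - 9·t^2 + 10·t - 2. Sustituyendo t = 2: v(2) = 14.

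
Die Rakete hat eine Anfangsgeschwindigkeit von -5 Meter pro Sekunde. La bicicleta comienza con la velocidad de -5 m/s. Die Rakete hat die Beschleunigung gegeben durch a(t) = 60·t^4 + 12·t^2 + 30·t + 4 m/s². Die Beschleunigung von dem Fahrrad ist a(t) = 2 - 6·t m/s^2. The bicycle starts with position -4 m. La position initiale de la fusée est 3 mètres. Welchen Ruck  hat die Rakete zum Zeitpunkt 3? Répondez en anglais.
We must differentiate our acceleration equation a(t) = 60·t^4 + 12·t^2 + 30·t + 4 1 time. The derivative of acceleration gives jerk: j(t) = 240·t^3 + 24·t + 30. From the given jerk equation j(t) = 240·t^3 + 24·t + 30, we substitute t = 3 to get j = 6582.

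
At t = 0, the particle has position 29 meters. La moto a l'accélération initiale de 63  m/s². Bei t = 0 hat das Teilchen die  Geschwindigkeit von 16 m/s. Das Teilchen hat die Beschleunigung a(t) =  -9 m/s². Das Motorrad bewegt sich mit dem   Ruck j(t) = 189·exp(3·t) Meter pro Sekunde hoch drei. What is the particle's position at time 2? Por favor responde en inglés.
We need to integrate our acceleration equation a(t) = -9 2 times. Integrating acceleration and using the initial condition v(0) = 16, we get v(t) = 16 - 9·t. Finding the integral of v(t) and using x(0) = 29: x(t) = -9·t^2/2 + 16·t + 29. We have position x(t) = -9·t^2/2 + 16·t + 29. Substituting t = 2: x(2) = 43.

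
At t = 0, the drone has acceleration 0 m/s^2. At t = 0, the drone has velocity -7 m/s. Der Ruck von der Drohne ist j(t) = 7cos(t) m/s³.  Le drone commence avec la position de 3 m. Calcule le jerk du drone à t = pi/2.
Nous avons le jerk j(t) = 7·cos(t). En substituant t = pi/2: j(pi/2) = 0.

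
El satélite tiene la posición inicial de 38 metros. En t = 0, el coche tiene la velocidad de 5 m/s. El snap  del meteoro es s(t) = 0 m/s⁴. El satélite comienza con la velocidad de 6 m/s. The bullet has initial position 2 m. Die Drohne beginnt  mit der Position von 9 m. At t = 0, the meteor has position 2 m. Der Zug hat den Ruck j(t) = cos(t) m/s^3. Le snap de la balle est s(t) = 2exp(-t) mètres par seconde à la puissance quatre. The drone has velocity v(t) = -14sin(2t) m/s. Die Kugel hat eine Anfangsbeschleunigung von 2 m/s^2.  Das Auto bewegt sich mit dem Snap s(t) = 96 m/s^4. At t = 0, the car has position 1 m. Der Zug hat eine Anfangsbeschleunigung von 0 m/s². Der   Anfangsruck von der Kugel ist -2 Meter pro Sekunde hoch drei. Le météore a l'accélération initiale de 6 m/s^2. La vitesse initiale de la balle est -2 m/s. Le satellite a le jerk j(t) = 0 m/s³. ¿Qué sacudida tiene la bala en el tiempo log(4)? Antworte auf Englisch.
To solve this, we need to take 1 antiderivative of our snap equation s(t) = 2·exp(-t). The antiderivative of snap is jerk. Using j(0) = -2, we get j(t) = -2·exp(-t). We have jerk j(t) = -2·exp(-t). Substituting t = log(4): j(log(4)) = -1/2.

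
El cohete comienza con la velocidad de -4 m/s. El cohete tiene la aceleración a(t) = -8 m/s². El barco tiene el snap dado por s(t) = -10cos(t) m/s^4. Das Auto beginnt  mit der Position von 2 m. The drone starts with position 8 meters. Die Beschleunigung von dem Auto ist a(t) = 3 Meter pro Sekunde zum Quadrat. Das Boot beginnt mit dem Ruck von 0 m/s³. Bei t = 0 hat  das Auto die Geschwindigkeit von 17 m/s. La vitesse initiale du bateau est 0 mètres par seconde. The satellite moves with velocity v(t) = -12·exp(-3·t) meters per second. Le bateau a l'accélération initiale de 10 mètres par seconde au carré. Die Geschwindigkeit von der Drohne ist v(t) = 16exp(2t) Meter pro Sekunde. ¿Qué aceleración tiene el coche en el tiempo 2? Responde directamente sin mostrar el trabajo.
En t = 2, a = 3.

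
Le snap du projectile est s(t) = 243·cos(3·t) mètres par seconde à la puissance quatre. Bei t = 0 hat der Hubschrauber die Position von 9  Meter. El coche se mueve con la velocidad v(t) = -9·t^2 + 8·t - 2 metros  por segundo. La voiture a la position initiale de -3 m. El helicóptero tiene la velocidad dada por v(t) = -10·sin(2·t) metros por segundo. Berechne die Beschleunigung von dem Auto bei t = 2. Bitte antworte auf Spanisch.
Para resolver esto, necesitamos tomar 1 derivada de nuestra ecuación de la velocidad v(t) = -9·t^2 + 8·t - 2. Tomando d/dt de v(t), encontramos a(t) = 8 - 18·t. Usando a(t) = 8 - 18·t y sustituyendo t = 2, encontramos a = -28.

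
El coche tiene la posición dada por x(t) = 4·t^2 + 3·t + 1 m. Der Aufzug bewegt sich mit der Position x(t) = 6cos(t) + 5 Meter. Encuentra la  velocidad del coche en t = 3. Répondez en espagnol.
Partiendo de la posición x(t) = 4·t^2 + 3·t + 1, tomamos 1 derivada. Derivando la posición, obtenemos la velocidad: v(t) = 8·t + 3. Tenemos la velocidad v(t) = 8·t + 3. Sustituyendo t = 3: v(3) = 27.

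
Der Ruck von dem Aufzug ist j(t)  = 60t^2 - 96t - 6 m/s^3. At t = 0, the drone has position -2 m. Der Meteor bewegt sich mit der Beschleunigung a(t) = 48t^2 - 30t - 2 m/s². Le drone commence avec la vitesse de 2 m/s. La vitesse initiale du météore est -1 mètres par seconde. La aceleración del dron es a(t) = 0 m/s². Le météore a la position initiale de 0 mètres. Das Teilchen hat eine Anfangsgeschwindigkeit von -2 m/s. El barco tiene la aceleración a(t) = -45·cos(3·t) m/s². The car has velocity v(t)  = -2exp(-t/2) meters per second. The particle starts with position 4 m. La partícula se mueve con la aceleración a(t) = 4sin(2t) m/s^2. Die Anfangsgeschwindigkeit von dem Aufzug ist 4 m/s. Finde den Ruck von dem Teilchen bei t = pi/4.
Wir müssen unsere Gleichung für die Beschleunigung a(t) = 4·sin(2·t) 1-mal ableiten. Die Ableitung von der Beschleunigung ergibt den Ruck: j(t) = 8·cos(2·t). Wir haben den Ruck j(t) = 8·cos(2·t). Durch Einsetzen von t = pi/4: j(pi/4) = 0.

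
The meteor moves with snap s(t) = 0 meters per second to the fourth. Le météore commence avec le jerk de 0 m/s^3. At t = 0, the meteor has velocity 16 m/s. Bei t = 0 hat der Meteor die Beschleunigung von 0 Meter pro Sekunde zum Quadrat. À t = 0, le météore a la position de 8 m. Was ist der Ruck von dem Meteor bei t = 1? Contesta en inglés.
Starting from snap s(t) = 0, we take 1 antiderivative. Integrating snap and using the initial condition j(0) = 0, we get j(t) = 0. From the given jerk equation j(t) = 0, we substitute t = 1 to get j = 0.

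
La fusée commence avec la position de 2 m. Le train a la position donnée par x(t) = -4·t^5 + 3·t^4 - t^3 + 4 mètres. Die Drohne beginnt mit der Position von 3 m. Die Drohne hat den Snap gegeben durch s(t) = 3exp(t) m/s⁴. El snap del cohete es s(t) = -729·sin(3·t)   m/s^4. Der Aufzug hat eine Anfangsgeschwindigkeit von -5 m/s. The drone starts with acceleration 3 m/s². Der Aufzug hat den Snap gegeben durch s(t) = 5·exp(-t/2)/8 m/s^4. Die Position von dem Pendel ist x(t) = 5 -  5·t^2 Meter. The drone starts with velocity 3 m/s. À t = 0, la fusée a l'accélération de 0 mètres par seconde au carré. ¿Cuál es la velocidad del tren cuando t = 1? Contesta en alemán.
Ausgehend von der Position x(t) = -4·t^5 + 3·t^4 - t^3 + 4, nehmen wir 1 Ableitung. Durch Ableiten von der Position erhalten wir die Geschwindigkeit: v(t) = -20·t^4 + 12·t^3 - 3·t^2. Wir haben die Geschwindigkeit v(t) = -20·t^4 + 12·t^3 - 3·t^2. Durch Einsetzen von t = 1: v(1) = -11.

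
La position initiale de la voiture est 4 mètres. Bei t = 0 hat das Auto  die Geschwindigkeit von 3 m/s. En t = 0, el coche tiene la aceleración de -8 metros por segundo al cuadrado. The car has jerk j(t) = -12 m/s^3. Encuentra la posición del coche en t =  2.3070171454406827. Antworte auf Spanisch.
Necesitamos integrar nuestra ecuación de la sacudida j(t) = -12 3 veces. Integrando la sacudida y usando la condición inicial a(0) = -8, obtenemos a(t) = -12·t - 8. La antiderivada de la aceleración es la velocidad. Usando v(0) = 3, obtenemos v(t) = -6·t^2 - 8·t + 3. La integral de la velocidad, con x(0) = 4, da la posición: x(t) = -2·t^3 - 4·t^2 + 3·t + 4. Usando x(t) = -2·t^3 - 4·t^2 + 3·t + 4 y sustituyendo t = 2.3070171454406827, encontramos x = -34.9256654050033.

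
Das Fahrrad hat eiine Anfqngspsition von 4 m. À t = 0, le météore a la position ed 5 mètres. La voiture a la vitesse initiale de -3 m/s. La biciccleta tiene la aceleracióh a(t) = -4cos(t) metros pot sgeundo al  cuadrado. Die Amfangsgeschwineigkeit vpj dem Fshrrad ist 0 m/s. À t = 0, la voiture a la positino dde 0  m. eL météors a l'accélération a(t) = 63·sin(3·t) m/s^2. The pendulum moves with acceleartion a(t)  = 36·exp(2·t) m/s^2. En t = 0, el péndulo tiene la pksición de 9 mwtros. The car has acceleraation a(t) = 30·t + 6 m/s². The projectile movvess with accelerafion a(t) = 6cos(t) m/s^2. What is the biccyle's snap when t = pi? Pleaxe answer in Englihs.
Starting from acceleration a(t) = -4·cos(t), we take 2 derivatives. Taking d/dt of a(t), we find j(t) = 4·sin(t). Differentiating jerk, we get snap: s(t) = 4·cos(t). From the given snap equation s(t) = 4·cos(t), we substitute t = pi to get s = -4.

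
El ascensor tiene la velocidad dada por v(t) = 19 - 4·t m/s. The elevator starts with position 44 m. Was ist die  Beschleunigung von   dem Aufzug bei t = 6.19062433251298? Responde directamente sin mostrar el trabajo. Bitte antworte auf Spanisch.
La respuesta es -4.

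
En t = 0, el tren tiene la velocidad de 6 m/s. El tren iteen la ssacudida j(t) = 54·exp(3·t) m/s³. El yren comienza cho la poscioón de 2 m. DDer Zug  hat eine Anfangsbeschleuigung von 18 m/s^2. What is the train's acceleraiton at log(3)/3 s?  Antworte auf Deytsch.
Wir müssen das Integral unserer Gleichung für den Ruck j(t) = 54·exp(3·t) 1-mal finden. Das Integral von dem Ruck ist die Beschleunigung. Mit a(0) = 18 erhalten wir a(t) = 18·exp(3·t). Wir haben die Beschleunigung a(t) = 18·exp(3·t). Durch Einsetzen von t = log(3)/3: a(log(3)/3) = 54.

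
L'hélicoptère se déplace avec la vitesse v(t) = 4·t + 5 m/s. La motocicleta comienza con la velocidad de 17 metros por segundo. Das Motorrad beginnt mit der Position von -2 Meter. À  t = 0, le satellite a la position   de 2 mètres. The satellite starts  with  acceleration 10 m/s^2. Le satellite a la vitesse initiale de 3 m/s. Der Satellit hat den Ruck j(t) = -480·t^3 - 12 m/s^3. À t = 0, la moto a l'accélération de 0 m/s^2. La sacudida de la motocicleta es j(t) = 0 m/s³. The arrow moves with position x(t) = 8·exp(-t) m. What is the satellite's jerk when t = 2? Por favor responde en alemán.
Aus der Gleichung für den Ruck j(t) = -480·t^3 - 12, setzen wir t = 2 ein und erhalten j = -3852.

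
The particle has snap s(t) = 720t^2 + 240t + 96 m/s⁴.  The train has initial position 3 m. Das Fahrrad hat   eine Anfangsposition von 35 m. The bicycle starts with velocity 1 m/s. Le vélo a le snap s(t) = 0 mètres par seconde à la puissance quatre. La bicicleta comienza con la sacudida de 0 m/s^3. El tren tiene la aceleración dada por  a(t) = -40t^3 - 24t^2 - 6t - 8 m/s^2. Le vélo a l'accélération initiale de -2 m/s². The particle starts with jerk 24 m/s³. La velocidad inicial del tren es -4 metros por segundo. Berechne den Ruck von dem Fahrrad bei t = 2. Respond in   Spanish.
Debemos encontrar la antiderivada de nuestra ecuación del snap s(t) = 0 1 vez. Tomando ∫s(t)dt y aplicando j(0) = 0, encontramos j(t) = 0. Usando j(t) = 0 y sustituyendo t = 2, encontramos j = 0.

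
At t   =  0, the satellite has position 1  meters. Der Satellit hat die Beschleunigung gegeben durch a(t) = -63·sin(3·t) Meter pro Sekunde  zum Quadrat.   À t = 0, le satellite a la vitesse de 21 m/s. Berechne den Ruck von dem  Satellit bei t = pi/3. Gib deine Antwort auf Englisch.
Starting from acceleration a(t) = -63·sin(3·t), we take 1 derivative. Differentiating acceleration, we get jerk: j(t) = -189·cos(3·t). Using j(t) = -189·cos(3·t) and substituting t = pi/3, we find j = 189.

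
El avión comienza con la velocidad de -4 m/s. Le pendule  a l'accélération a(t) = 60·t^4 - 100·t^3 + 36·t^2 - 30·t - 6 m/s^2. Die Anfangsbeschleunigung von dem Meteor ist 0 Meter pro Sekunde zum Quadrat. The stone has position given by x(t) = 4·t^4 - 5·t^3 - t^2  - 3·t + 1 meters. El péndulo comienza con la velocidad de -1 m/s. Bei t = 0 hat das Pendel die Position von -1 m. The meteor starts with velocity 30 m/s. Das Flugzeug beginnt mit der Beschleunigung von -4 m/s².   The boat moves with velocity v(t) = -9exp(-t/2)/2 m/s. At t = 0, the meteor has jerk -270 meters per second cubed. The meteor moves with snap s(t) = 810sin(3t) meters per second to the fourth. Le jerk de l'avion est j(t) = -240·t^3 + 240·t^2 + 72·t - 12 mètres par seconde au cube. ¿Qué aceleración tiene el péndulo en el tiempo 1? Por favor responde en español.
De la ecuación de la aceleración a(t) = 60·t^4 - 100·t^3 + 36·t^2 - 30·t - 6, sustituimos t = 1 para obtener a = -40.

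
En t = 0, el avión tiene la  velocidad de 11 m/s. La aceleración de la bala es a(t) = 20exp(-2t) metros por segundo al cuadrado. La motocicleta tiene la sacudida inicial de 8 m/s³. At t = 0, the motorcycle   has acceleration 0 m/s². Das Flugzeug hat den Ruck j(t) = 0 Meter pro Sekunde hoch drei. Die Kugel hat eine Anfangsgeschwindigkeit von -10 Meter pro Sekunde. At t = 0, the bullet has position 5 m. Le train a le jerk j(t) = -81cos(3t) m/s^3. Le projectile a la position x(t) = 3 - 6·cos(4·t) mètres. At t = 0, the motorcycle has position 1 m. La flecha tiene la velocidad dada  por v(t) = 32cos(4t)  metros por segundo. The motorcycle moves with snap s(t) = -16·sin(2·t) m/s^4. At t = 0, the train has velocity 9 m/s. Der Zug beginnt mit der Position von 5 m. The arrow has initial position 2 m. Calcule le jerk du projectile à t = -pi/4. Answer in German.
Ausgehend von der Position x(t) = 3 - 6·cos(4·t), nehmen wir 3 Ableitungen. Mit d/dt von x(t) finden wir v(t) = 24·sin(4·t). Mit d/dt von v(t) finden wir a(t) = 96·cos(4·t). Durch Ableiten von der Beschleunigung erhalten wir den Ruck: j(t) = -384·sin(4·t). Wir haben den Ruck j(t) = -384·sin(4·t). Durch Einsetzen von t = -pi/4: j(-pi/4) = 0.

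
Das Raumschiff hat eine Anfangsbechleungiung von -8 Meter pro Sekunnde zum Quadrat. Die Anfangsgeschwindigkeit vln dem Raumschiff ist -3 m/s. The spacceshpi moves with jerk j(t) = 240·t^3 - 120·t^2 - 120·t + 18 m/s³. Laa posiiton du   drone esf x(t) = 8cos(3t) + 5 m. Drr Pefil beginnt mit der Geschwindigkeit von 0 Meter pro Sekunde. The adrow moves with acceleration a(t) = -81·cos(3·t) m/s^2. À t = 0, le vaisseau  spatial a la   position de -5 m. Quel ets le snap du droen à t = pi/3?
Pour résoudre ceci, nous devons prendre 4 dérivées de notre équation de la position x(t) = 8·cos(3·t) + 5. En prenant d/dt de x(t), nous trouvons v(t) = -24·sin(3·t). En dérivant la vitesse, nous obtenons l'accélération: a(t) = -72·cos(3·t). En dérivant l'accélération, nous obtenons le jerk: j(t) = 216·sin(3·t). En dérivant le jerk, nous obtenons le snap: s(t) = 648·cos(3·t). En utilisant s(t) = 648·cos(3·t) et en substituant t = pi/3, nous trouvons s = -648.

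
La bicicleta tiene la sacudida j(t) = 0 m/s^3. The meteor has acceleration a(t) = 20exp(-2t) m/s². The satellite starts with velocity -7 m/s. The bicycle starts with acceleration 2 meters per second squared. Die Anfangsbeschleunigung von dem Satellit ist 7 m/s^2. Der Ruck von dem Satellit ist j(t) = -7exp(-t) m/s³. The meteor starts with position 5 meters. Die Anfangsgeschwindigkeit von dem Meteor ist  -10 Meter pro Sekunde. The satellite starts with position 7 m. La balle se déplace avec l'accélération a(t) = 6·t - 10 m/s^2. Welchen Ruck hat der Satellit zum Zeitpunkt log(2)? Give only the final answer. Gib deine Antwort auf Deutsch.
Die Antwort ist -7/2.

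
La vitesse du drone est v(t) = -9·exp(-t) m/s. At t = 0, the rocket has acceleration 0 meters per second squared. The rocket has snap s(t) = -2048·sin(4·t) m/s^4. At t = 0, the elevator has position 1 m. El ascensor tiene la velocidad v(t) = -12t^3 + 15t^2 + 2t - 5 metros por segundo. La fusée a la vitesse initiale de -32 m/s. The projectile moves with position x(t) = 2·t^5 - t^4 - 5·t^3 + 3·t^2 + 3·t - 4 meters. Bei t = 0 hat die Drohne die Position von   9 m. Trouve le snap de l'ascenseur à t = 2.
Nous devons dériver notre équation de la vitesse v(t) = -12·t^3 + 15·t^2 + 2·t - 5 3 fois. La dérivée de la vitesse donne l'accélération: a(t) = -36·t^2 + 30·t + 2. En dérivant l'accélération, nous obtenons le jerk: j(t) = 30 - 72·t. En dérivant le jerk, nous obtenons le snap: s(t) = -72. En utilisant s(t) = -72 et en substituant t = 2, nous trouvons s = -72.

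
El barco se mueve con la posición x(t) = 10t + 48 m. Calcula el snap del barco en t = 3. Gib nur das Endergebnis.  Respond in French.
Le snap à t = 3 est s = 0.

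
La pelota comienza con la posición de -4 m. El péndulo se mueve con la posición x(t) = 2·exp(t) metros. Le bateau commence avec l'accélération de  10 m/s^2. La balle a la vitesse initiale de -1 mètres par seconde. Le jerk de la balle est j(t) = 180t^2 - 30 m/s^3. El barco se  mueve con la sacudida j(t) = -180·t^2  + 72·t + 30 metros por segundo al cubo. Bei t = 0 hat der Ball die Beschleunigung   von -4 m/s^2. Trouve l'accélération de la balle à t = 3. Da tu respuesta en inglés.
To find the answer, we compute 1 integral of j(t) = 180·t^2 - 30. Taking ∫j(t)dt and applying a(0) = -4, we find a(t) = 60·t^3 - 30·t - 4. We have acceleration a(t) = 60·t^3 - 30·t - 4. Substituting t = 3: a(3) = 1526.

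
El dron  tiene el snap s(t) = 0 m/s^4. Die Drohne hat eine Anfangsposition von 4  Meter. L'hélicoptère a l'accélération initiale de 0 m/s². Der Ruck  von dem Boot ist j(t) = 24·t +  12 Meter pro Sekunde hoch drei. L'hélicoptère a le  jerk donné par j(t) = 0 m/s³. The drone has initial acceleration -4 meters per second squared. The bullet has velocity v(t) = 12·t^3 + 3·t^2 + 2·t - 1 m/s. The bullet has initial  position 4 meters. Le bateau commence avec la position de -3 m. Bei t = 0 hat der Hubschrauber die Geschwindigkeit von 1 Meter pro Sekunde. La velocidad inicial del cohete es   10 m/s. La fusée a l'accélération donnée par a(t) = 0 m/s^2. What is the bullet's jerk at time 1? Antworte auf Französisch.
Nous devons dériver notre équation de la vitesse v(t) = 12·t^3 + 3·t^2 + 2·t - 1 2 fois. La dérivée de la vitesse donne l'accélération: a(t) = 36·t^2 + 6·t + 2. La dérivée de l'accélération donne le jerk: j(t) = 72·t + 6. Nous avons le jerk j(t) = 72·t + 6. En substituant t = 1: j(1) = 78.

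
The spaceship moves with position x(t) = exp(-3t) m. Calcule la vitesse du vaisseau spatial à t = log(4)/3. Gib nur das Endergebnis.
v(log(4)/3) = -3/4.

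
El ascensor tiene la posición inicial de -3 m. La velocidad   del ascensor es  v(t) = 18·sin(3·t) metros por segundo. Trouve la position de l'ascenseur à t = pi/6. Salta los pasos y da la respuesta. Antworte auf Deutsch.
Die Antwort ist 3.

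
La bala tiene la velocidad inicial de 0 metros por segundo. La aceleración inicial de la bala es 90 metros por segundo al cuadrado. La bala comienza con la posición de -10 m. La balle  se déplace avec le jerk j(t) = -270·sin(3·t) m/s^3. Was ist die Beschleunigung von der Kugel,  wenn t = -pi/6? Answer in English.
Starting from jerk j(t) = -270·sin(3·t), we take 1 integral. Taking ∫j(t)dt and applying a(0) = 90, we find a(t) = 90·cos(3·t). From the given acceleration equation a(t) = 90·cos(3·t), we substitute t = -pi/6 to get a = 0.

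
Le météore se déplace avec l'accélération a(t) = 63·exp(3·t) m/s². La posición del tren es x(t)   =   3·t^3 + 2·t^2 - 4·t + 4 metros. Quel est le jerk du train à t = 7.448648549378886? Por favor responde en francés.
Nous devons dériver notre équation de la position x(t) = 3·t^3 + 2·t^2 - 4·t + 4 3 fois. La dérivée de la position donne la vitesse: v(t) = 9·t^2 + 4·t - 4. En prenant d/dt de v(t), nous trouvons a(t) = 18·t + 4. En dérivant l'accélération, nous obtenons le jerk: j(t) = 18. Nous avons le jerk j(t) = 18. En substituant t = 7.448648549378886: j(7.448648549378886) = 18.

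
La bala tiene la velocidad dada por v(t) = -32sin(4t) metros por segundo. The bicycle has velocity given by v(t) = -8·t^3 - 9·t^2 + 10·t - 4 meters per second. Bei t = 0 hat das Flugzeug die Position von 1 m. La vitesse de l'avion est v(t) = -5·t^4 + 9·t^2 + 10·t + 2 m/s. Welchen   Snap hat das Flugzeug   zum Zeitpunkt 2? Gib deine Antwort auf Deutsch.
Wir müssen unsere Gleichung für die Geschwindigkeit v(t) = -5·t^4 + 9·t^2 + 10·t + 2 3-mal ableiten. Mit d/dt von v(t) finden wir a(t) = -20·t^3 + 18·t + 10. Durch Ableiten von der Beschleunigung erhalten wir den Ruck: j(t) = 18 - 60·t^2. Die Ableitung von dem Ruck ergibt den Snap: s(t) = -120·t. Aus der Gleichung für den Snap s(t) = -120·t, setzen wir t = 2 ein und erhalten s = -240.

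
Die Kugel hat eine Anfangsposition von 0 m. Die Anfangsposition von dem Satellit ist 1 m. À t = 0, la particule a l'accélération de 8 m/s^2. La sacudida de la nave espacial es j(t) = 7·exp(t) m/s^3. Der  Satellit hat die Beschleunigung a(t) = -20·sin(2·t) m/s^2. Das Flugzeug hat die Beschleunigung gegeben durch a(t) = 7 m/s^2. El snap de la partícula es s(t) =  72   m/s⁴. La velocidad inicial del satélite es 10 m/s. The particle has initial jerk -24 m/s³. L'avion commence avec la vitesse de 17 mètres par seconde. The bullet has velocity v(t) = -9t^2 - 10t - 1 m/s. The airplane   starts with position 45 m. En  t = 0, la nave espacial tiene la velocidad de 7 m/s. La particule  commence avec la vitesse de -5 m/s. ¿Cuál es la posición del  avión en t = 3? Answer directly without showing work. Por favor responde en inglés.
x(3) = 255/2.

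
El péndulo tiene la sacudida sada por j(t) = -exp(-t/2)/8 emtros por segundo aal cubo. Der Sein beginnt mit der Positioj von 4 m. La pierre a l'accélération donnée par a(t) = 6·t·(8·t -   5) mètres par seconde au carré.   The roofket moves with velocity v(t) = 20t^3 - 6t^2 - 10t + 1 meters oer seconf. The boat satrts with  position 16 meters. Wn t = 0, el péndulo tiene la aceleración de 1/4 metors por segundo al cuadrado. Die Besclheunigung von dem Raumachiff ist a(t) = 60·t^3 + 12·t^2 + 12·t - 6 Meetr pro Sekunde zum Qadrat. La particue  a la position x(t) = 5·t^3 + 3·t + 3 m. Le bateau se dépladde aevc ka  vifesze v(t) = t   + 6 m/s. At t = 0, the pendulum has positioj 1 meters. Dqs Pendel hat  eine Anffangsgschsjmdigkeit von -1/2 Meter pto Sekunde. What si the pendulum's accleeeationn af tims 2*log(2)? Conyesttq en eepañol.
Necesitamos integrar nuestra ecuación de la sacudida j(t) = -exp(-t/2)/8 1 vez. La integral de la sacudida, con a(0) = 1/4, da la aceleración: a(t) = exp(-t/2)/4. Usando a(t) = exp(-t/2)/4 y sustituyendo t = 2*log(2), encontramos a = 1/8.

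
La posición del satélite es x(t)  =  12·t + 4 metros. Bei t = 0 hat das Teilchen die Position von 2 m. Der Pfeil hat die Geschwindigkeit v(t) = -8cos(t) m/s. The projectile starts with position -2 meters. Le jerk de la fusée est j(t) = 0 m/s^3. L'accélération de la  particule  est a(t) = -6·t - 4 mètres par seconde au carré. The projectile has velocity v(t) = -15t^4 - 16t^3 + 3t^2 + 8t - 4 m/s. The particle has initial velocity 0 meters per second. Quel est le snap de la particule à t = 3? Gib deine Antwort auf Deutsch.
Um dies zu lösen, müssen wir 2 Ableitungen unserer Gleichung für die Beschleunigung a(t) = -6·t - 4 nehmen. Die Ableitung von der Beschleunigung ergibt den Ruck: j(t) = -6. Mit d/dt von j(t) finden wir s(t) = 0. Mit s(t) = 0 und Einsetzen von t = 3, finden wir s = 0.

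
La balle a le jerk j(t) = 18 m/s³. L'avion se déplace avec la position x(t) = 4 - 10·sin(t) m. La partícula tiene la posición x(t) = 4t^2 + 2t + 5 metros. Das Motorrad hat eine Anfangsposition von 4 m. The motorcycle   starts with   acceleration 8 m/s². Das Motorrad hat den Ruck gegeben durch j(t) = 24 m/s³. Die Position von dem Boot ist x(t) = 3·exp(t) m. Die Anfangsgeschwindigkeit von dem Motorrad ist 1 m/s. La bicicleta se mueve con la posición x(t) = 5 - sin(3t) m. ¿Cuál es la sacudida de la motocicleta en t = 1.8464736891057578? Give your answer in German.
Mit j(t) = 24 und Einsetzen von t = 1.8464736891057578, finden wir j = 24.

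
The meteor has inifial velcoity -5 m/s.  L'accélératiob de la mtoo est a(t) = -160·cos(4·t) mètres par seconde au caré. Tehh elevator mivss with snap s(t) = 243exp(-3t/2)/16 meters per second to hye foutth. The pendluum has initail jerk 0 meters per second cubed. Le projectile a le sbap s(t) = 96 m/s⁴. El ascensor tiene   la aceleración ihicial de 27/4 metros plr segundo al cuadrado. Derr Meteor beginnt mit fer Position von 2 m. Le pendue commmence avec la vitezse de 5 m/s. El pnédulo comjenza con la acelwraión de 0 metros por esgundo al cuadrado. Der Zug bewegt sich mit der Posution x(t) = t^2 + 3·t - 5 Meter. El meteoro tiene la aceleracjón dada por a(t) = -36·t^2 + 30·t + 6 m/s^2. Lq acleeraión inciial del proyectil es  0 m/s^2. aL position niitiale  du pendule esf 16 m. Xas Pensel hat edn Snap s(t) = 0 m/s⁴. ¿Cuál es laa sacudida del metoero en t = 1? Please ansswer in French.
Pour résoudre ceci, nous devons prendre 1 dérivée de notre équation de l'accélération a(t) = -36·t^2 + 30·t + 6. La dérivée de l'accélération donne le jerk: j(t) = 30 - 72·t. Nous avons le jerk j(t) = 30 - 72·t. En substituant t = 1: j(1) = -42.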